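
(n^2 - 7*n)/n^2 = (n - 7)/n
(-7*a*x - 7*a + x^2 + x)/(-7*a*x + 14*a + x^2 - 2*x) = (x + 1)/(x - 2)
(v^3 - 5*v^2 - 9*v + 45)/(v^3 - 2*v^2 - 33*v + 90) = (v + 3)/(v + 6)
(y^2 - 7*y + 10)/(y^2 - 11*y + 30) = (y - 2)/(y - 6)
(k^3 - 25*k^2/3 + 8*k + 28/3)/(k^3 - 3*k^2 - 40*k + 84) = (k + 2/3)/(k + 6)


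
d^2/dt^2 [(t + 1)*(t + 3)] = 2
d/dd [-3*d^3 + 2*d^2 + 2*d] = -9*d^2 + 4*d + 2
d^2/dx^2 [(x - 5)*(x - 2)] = 2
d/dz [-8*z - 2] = -8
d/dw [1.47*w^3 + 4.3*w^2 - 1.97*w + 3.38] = 4.41*w^2 + 8.6*w - 1.97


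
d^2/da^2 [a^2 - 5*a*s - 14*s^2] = 2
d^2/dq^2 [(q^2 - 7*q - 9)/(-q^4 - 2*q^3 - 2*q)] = 2*(-3*q^8 + 36*q^7 + 198*q^6 + 366*q^5 + 186*q^4 + 8*q^3 + 108*q^2 + 36)/(q^3*(q^9 + 6*q^8 + 12*q^7 + 14*q^6 + 24*q^5 + 24*q^4 + 12*q^3 + 24*q^2 + 8))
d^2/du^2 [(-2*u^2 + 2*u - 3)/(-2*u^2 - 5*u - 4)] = 2*(-28*u^3 - 12*u^2 + 138*u + 123)/(8*u^6 + 60*u^5 + 198*u^4 + 365*u^3 + 396*u^2 + 240*u + 64)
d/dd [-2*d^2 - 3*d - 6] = -4*d - 3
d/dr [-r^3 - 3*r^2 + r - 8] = -3*r^2 - 6*r + 1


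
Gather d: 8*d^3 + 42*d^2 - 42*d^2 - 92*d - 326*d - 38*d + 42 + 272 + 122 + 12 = 8*d^3 - 456*d + 448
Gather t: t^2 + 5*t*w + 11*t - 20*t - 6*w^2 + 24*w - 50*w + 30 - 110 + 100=t^2 + t*(5*w - 9) - 6*w^2 - 26*w + 20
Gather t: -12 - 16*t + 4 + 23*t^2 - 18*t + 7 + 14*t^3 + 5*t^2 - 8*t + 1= 14*t^3 + 28*t^2 - 42*t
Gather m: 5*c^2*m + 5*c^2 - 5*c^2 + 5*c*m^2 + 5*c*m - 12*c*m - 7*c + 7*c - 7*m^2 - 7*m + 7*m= m^2*(5*c - 7) + m*(5*c^2 - 7*c)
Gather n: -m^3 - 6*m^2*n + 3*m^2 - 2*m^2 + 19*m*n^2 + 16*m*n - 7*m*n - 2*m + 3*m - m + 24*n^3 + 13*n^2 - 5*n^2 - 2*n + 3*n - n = -m^3 + m^2 + 24*n^3 + n^2*(19*m + 8) + n*(-6*m^2 + 9*m)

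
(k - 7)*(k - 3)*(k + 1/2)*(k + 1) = k^4 - 17*k^3/2 + 13*k^2/2 + 53*k/2 + 21/2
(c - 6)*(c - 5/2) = c^2 - 17*c/2 + 15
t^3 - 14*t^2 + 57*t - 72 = (t - 8)*(t - 3)^2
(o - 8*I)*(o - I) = o^2 - 9*I*o - 8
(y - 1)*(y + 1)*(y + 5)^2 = y^4 + 10*y^3 + 24*y^2 - 10*y - 25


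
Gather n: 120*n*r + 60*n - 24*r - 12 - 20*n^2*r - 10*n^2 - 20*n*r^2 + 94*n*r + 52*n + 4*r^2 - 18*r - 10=n^2*(-20*r - 10) + n*(-20*r^2 + 214*r + 112) + 4*r^2 - 42*r - 22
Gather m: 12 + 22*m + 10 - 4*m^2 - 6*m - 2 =-4*m^2 + 16*m + 20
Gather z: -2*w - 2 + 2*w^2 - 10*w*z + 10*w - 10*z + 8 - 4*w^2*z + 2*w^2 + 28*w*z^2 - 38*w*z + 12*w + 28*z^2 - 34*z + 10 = 4*w^2 + 20*w + z^2*(28*w + 28) + z*(-4*w^2 - 48*w - 44) + 16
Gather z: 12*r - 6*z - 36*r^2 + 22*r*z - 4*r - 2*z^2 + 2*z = -36*r^2 + 8*r - 2*z^2 + z*(22*r - 4)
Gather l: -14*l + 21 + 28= 49 - 14*l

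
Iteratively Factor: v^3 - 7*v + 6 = (v + 3)*(v^2 - 3*v + 2) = (v - 1)*(v + 3)*(v - 2)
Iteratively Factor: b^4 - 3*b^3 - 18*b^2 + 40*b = (b + 4)*(b^3 - 7*b^2 + 10*b) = b*(b + 4)*(b^2 - 7*b + 10) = b*(b - 2)*(b + 4)*(b - 5)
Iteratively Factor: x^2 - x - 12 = (x + 3)*(x - 4)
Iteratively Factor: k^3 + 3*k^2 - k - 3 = (k + 1)*(k^2 + 2*k - 3) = (k + 1)*(k + 3)*(k - 1)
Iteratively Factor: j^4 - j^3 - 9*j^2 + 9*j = (j - 1)*(j^3 - 9*j) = j*(j - 1)*(j^2 - 9) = j*(j - 3)*(j - 1)*(j + 3)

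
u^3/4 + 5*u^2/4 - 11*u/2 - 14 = (u/4 + 1/2)*(u - 4)*(u + 7)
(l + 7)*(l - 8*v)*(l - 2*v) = l^3 - 10*l^2*v + 7*l^2 + 16*l*v^2 - 70*l*v + 112*v^2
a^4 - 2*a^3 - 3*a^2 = a^2*(a - 3)*(a + 1)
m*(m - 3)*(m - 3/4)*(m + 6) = m^4 + 9*m^3/4 - 81*m^2/4 + 27*m/2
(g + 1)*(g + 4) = g^2 + 5*g + 4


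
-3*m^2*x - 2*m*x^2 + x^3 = x*(-3*m + x)*(m + x)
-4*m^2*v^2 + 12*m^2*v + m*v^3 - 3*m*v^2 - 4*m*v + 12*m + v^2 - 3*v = (-4*m + v)*(v - 3)*(m*v + 1)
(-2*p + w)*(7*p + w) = -14*p^2 + 5*p*w + w^2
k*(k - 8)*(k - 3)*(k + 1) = k^4 - 10*k^3 + 13*k^2 + 24*k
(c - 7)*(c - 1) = c^2 - 8*c + 7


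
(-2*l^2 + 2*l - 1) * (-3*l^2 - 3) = 6*l^4 - 6*l^3 + 9*l^2 - 6*l + 3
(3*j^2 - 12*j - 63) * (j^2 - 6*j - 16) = 3*j^4 - 30*j^3 - 39*j^2 + 570*j + 1008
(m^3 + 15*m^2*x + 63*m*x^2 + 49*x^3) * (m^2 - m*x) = m^5 + 14*m^4*x + 48*m^3*x^2 - 14*m^2*x^3 - 49*m*x^4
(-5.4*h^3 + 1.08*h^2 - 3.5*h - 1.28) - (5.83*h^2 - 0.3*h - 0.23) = -5.4*h^3 - 4.75*h^2 - 3.2*h - 1.05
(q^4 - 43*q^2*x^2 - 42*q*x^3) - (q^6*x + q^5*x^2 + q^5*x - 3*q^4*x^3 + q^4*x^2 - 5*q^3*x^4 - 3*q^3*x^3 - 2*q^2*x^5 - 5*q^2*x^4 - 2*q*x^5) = -q^6*x - q^5*x^2 - q^5*x + 3*q^4*x^3 - q^4*x^2 + q^4 + 5*q^3*x^4 + 3*q^3*x^3 + 2*q^2*x^5 + 5*q^2*x^4 - 43*q^2*x^2 + 2*q*x^5 - 42*q*x^3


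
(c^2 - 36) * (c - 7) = c^3 - 7*c^2 - 36*c + 252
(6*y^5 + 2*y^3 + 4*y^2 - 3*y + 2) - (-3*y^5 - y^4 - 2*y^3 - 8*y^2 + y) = 9*y^5 + y^4 + 4*y^3 + 12*y^2 - 4*y + 2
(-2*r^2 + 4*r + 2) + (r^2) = -r^2 + 4*r + 2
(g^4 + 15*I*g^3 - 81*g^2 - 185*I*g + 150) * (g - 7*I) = g^5 + 8*I*g^4 + 24*g^3 + 382*I*g^2 - 1145*g - 1050*I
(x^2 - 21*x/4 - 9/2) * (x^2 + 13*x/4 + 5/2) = x^4 - 2*x^3 - 305*x^2/16 - 111*x/4 - 45/4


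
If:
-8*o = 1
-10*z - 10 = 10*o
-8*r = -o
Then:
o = -1/8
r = -1/64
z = -7/8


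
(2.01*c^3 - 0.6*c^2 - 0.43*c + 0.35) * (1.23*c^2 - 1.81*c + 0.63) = 2.4723*c^5 - 4.3761*c^4 + 1.8234*c^3 + 0.8308*c^2 - 0.9044*c + 0.2205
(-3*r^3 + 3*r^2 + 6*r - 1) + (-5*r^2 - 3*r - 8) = -3*r^3 - 2*r^2 + 3*r - 9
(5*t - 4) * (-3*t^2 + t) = -15*t^3 + 17*t^2 - 4*t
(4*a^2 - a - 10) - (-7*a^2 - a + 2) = 11*a^2 - 12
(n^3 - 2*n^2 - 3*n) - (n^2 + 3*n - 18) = n^3 - 3*n^2 - 6*n + 18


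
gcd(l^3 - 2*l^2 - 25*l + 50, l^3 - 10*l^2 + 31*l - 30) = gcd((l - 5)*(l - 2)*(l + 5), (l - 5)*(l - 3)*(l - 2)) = l^2 - 7*l + 10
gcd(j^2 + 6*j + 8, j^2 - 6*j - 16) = j + 2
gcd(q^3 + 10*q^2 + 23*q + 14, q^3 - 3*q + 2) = q + 2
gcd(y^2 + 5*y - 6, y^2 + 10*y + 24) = y + 6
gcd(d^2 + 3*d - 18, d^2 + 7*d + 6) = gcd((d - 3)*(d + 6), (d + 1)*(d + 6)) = d + 6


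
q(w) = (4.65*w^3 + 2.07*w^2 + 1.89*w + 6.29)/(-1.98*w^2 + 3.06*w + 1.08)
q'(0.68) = 4.24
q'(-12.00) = -2.30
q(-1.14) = 0.01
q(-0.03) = 6.32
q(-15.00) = 31.10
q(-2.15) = 2.35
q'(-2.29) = -2.06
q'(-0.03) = -18.57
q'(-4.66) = -2.16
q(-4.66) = 7.62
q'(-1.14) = -3.05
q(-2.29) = 2.64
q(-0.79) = -1.48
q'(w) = (3.96*w - 3.06)*(4.65*w^3 + 2.07*w^2 + 1.89*w + 6.29)/(-1.98*w^2 + 3.06*w + 1.08)^2 + (13.95*w^2 + 4.14*w + 1.89)/(-1.98*w^2 + 3.06*w + 1.08)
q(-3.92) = 6.03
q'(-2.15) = -2.07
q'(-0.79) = -6.40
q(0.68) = 4.45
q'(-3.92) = -2.13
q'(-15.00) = -2.32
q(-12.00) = 24.17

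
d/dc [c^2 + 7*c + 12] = 2*c + 7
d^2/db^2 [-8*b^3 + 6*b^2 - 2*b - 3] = 12 - 48*b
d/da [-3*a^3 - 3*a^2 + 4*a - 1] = -9*a^2 - 6*a + 4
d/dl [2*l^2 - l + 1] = 4*l - 1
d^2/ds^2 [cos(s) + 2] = -cos(s)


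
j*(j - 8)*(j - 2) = j^3 - 10*j^2 + 16*j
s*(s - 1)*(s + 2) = s^3 + s^2 - 2*s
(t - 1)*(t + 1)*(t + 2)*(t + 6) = t^4 + 8*t^3 + 11*t^2 - 8*t - 12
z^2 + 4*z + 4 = (z + 2)^2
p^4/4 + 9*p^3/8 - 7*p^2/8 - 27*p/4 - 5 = (p/4 + 1)*(p - 5/2)*(p + 1)*(p + 2)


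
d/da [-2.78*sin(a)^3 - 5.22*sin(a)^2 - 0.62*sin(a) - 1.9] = (-10.44*sin(a) + 4.17*cos(2*a) - 4.79)*cos(a)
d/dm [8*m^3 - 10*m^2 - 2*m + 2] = 24*m^2 - 20*m - 2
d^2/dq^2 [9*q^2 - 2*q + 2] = 18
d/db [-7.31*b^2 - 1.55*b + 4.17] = -14.62*b - 1.55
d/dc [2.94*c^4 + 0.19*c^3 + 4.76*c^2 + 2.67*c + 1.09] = 11.76*c^3 + 0.57*c^2 + 9.52*c + 2.67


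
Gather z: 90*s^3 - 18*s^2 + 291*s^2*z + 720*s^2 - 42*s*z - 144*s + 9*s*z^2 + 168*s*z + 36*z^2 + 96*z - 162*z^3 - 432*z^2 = 90*s^3 + 702*s^2 - 144*s - 162*z^3 + z^2*(9*s - 396) + z*(291*s^2 + 126*s + 96)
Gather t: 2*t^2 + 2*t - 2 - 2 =2*t^2 + 2*t - 4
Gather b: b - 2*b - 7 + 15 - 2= 6 - b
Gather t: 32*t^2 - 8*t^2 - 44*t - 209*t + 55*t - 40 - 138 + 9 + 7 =24*t^2 - 198*t - 162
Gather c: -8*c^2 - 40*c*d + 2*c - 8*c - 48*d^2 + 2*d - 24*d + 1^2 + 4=-8*c^2 + c*(-40*d - 6) - 48*d^2 - 22*d + 5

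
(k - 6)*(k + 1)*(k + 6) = k^3 + k^2 - 36*k - 36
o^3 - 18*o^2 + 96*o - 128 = (o - 8)^2*(o - 2)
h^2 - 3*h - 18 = (h - 6)*(h + 3)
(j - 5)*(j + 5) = j^2 - 25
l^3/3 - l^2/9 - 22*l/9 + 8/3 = (l/3 + 1)*(l - 2)*(l - 4/3)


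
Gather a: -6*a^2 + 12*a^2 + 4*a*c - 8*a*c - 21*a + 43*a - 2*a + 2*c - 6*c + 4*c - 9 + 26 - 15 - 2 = 6*a^2 + a*(20 - 4*c)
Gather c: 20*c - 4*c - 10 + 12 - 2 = 16*c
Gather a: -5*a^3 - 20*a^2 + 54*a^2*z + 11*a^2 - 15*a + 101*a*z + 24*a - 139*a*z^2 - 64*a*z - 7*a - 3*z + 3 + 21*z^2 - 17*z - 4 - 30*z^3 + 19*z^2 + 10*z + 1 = -5*a^3 + a^2*(54*z - 9) + a*(-139*z^2 + 37*z + 2) - 30*z^3 + 40*z^2 - 10*z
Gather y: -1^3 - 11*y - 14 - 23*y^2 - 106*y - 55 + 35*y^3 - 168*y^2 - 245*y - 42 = 35*y^3 - 191*y^2 - 362*y - 112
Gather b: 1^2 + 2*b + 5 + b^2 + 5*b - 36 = b^2 + 7*b - 30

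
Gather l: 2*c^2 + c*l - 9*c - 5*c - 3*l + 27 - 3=2*c^2 - 14*c + l*(c - 3) + 24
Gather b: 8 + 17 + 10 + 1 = 36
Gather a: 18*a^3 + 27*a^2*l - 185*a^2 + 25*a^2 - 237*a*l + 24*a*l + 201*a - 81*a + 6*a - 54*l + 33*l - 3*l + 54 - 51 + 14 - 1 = 18*a^3 + a^2*(27*l - 160) + a*(126 - 213*l) - 24*l + 16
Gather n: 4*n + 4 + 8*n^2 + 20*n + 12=8*n^2 + 24*n + 16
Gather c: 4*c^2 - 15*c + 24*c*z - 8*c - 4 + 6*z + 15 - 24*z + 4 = 4*c^2 + c*(24*z - 23) - 18*z + 15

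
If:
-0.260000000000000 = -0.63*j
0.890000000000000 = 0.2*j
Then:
No Solution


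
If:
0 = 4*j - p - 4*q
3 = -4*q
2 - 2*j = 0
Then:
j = 1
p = 7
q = -3/4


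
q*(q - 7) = q^2 - 7*q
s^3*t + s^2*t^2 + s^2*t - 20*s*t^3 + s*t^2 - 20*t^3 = (s - 4*t)*(s + 5*t)*(s*t + t)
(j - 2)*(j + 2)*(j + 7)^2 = j^4 + 14*j^3 + 45*j^2 - 56*j - 196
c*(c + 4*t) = c^2 + 4*c*t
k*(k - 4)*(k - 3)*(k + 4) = k^4 - 3*k^3 - 16*k^2 + 48*k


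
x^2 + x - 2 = (x - 1)*(x + 2)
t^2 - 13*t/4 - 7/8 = (t - 7/2)*(t + 1/4)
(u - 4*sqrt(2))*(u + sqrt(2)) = u^2 - 3*sqrt(2)*u - 8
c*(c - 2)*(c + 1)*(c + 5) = c^4 + 4*c^3 - 7*c^2 - 10*c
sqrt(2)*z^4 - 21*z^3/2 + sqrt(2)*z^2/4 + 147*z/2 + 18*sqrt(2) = (z - 4*sqrt(2))*(z - 3*sqrt(2))*(z + 3*sqrt(2)/2)*(sqrt(2)*z + 1/2)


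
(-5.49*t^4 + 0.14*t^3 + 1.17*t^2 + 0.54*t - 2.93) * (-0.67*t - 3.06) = 3.6783*t^5 + 16.7056*t^4 - 1.2123*t^3 - 3.942*t^2 + 0.3107*t + 8.9658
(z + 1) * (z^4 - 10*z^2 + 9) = z^5 + z^4 - 10*z^3 - 10*z^2 + 9*z + 9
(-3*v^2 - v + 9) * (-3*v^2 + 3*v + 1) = 9*v^4 - 6*v^3 - 33*v^2 + 26*v + 9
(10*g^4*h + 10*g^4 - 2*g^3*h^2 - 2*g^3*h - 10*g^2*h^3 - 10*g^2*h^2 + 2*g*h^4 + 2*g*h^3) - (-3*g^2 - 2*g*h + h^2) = 10*g^4*h + 10*g^4 - 2*g^3*h^2 - 2*g^3*h - 10*g^2*h^3 - 10*g^2*h^2 + 3*g^2 + 2*g*h^4 + 2*g*h^3 + 2*g*h - h^2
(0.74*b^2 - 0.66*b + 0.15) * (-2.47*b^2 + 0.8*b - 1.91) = -1.8278*b^4 + 2.2222*b^3 - 2.3119*b^2 + 1.3806*b - 0.2865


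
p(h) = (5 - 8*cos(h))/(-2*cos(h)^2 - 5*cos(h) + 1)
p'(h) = (5 - 8*cos(h))*(-4*sin(h)*cos(h) - 5*sin(h))/(-2*cos(h)^2 - 5*cos(h) + 1)^2 + 8*sin(h)/(-2*cos(h)^2 - 5*cos(h) + 1) = (16*cos(h)^2 - 20*cos(h) - 17)*sin(h)/(5*cos(h) + cos(2*h))^2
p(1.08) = -0.68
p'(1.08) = -6.22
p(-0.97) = -0.19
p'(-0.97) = 3.15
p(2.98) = 3.23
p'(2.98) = 0.19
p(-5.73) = 0.38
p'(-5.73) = -0.53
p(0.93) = -0.08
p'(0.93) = -2.55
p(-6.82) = 0.39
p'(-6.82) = 0.50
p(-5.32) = -0.17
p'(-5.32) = -3.03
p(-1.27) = -4.00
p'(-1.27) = 47.62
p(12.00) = 0.38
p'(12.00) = 0.56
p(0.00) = 0.50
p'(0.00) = 0.00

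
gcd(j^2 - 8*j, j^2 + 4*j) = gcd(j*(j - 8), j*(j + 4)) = j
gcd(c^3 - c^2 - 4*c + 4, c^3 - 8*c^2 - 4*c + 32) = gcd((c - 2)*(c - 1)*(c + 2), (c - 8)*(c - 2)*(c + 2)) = c^2 - 4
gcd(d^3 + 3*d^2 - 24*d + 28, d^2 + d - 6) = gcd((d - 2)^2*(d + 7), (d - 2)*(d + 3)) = d - 2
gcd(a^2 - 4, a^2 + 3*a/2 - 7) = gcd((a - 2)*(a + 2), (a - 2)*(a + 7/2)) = a - 2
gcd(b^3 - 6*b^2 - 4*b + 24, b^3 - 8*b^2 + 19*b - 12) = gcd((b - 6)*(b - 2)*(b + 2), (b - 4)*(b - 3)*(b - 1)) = 1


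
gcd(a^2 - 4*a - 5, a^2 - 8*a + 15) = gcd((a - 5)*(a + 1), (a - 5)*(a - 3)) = a - 5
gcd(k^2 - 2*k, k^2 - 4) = k - 2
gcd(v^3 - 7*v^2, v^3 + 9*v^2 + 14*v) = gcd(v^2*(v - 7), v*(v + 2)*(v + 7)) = v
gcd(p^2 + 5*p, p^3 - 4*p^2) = p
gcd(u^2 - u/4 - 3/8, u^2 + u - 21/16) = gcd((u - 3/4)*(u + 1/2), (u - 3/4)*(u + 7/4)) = u - 3/4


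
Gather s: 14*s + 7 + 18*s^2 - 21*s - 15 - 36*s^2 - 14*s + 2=-18*s^2 - 21*s - 6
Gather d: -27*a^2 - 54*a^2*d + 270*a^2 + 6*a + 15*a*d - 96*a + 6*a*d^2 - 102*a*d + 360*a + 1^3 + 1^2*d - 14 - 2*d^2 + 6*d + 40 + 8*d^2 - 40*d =243*a^2 + 270*a + d^2*(6*a + 6) + d*(-54*a^2 - 87*a - 33) + 27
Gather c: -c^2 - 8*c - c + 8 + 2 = -c^2 - 9*c + 10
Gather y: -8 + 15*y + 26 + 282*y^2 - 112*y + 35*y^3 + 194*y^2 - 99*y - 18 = 35*y^3 + 476*y^2 - 196*y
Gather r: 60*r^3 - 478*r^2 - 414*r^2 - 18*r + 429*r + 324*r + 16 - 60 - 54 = 60*r^3 - 892*r^2 + 735*r - 98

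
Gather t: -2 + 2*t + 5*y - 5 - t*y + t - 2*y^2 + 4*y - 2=t*(3 - y) - 2*y^2 + 9*y - 9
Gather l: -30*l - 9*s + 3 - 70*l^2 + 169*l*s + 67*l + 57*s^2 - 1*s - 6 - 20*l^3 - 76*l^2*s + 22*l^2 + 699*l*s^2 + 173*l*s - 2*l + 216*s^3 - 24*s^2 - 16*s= -20*l^3 + l^2*(-76*s - 48) + l*(699*s^2 + 342*s + 35) + 216*s^3 + 33*s^2 - 26*s - 3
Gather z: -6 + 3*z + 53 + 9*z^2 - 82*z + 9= 9*z^2 - 79*z + 56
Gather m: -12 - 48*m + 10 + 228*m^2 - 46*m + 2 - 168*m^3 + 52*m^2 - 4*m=-168*m^3 + 280*m^2 - 98*m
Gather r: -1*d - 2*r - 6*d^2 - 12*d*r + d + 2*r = -6*d^2 - 12*d*r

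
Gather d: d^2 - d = d^2 - d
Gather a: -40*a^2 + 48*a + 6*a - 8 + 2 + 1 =-40*a^2 + 54*a - 5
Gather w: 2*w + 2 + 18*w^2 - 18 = 18*w^2 + 2*w - 16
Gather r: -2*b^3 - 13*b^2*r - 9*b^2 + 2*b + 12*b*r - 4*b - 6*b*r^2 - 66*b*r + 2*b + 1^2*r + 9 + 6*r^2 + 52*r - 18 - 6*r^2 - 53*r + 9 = -2*b^3 - 9*b^2 - 6*b*r^2 + r*(-13*b^2 - 54*b)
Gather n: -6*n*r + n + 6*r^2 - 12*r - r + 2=n*(1 - 6*r) + 6*r^2 - 13*r + 2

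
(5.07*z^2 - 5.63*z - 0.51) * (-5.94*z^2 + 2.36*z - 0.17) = -30.1158*z^4 + 45.4074*z^3 - 11.1193*z^2 - 0.2465*z + 0.0867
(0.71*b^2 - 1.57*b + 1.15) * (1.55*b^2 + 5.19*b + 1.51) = 1.1005*b^4 + 1.2514*b^3 - 5.2937*b^2 + 3.5978*b + 1.7365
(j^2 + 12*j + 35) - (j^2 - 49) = 12*j + 84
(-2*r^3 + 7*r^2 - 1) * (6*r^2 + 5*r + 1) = -12*r^5 + 32*r^4 + 33*r^3 + r^2 - 5*r - 1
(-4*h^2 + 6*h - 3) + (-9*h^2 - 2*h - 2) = -13*h^2 + 4*h - 5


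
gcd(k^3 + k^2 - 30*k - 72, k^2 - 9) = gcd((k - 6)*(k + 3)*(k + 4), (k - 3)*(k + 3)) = k + 3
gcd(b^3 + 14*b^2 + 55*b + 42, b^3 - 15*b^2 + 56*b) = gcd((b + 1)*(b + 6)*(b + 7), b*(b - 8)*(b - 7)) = 1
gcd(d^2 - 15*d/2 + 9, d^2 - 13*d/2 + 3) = d - 6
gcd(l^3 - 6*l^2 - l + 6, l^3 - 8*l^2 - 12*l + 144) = l - 6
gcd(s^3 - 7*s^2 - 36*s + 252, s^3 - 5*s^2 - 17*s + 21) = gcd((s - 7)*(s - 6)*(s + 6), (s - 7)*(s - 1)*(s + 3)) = s - 7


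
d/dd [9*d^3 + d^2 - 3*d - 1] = 27*d^2 + 2*d - 3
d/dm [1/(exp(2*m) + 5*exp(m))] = (-2*exp(m) - 5)*exp(-m)/(exp(m) + 5)^2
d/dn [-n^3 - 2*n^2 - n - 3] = -3*n^2 - 4*n - 1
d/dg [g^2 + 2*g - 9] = 2*g + 2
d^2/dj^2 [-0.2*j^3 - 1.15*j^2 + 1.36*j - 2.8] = -1.2*j - 2.3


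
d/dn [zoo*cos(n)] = zoo*sin(n)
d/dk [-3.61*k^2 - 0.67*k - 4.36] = -7.22*k - 0.67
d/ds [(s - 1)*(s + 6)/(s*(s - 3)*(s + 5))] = (-s^4 - 10*s^3 - 7*s^2 + 24*s - 90)/(s^2*(s^4 + 4*s^3 - 26*s^2 - 60*s + 225))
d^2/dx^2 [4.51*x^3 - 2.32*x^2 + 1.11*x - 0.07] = 27.06*x - 4.64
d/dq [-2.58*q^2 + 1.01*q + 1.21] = 1.01 - 5.16*q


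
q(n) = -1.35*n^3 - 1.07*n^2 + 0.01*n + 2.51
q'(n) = -4.05*n^2 - 2.14*n + 0.01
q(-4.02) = 72.88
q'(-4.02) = -56.84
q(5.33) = -232.25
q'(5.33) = -126.45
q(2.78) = -34.74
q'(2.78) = -37.24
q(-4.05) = 74.60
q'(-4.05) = -57.75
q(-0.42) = 2.42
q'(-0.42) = 0.19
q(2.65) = -30.10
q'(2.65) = -34.10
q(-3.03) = 30.21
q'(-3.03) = -30.69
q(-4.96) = 140.87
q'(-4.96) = -89.01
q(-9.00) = 899.90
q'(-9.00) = -308.78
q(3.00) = -43.54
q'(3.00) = -42.86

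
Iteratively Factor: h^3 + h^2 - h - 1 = (h + 1)*(h^2 - 1) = (h - 1)*(h + 1)*(h + 1)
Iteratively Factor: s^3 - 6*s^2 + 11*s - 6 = (s - 1)*(s^2 - 5*s + 6) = (s - 3)*(s - 1)*(s - 2)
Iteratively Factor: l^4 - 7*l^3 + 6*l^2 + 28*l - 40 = (l - 5)*(l^3 - 2*l^2 - 4*l + 8) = (l - 5)*(l + 2)*(l^2 - 4*l + 4) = (l - 5)*(l - 2)*(l + 2)*(l - 2)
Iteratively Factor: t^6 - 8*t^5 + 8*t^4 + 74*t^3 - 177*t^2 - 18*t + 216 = (t + 1)*(t^5 - 9*t^4 + 17*t^3 + 57*t^2 - 234*t + 216) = (t - 3)*(t + 1)*(t^4 - 6*t^3 - t^2 + 54*t - 72) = (t - 3)*(t - 2)*(t + 1)*(t^3 - 4*t^2 - 9*t + 36) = (t - 3)*(t - 2)*(t + 1)*(t + 3)*(t^2 - 7*t + 12) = (t - 4)*(t - 3)*(t - 2)*(t + 1)*(t + 3)*(t - 3)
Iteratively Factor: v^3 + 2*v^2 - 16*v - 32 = (v + 4)*(v^2 - 2*v - 8) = (v + 2)*(v + 4)*(v - 4)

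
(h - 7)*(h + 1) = h^2 - 6*h - 7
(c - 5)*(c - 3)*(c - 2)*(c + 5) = c^4 - 5*c^3 - 19*c^2 + 125*c - 150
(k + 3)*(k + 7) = k^2 + 10*k + 21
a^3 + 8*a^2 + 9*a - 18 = (a - 1)*(a + 3)*(a + 6)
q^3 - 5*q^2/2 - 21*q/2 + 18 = (q - 4)*(q - 3/2)*(q + 3)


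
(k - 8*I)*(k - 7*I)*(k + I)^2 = k^4 - 13*I*k^3 - 27*k^2 - 97*I*k + 56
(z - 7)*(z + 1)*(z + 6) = z^3 - 43*z - 42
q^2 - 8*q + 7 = (q - 7)*(q - 1)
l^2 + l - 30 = (l - 5)*(l + 6)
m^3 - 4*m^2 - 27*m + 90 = (m - 6)*(m - 3)*(m + 5)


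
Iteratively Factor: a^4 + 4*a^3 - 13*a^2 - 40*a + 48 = (a - 1)*(a^3 + 5*a^2 - 8*a - 48) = (a - 3)*(a - 1)*(a^2 + 8*a + 16) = (a - 3)*(a - 1)*(a + 4)*(a + 4)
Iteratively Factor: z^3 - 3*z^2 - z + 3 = (z - 1)*(z^2 - 2*z - 3) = (z - 3)*(z - 1)*(z + 1)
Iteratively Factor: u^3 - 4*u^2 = (u - 4)*(u^2) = u*(u - 4)*(u)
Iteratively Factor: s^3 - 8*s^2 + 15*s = (s - 5)*(s^2 - 3*s) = s*(s - 5)*(s - 3)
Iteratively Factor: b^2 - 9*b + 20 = (b - 5)*(b - 4)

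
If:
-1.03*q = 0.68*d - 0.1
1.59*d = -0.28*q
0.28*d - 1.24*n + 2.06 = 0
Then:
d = -0.02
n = 1.66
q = 0.11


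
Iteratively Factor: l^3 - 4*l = (l)*(l^2 - 4) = l*(l + 2)*(l - 2)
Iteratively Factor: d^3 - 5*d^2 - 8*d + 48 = (d - 4)*(d^2 - d - 12) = (d - 4)^2*(d + 3)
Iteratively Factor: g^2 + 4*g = (g)*(g + 4)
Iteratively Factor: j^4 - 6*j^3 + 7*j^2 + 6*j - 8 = (j - 1)*(j^3 - 5*j^2 + 2*j + 8) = (j - 4)*(j - 1)*(j^2 - j - 2) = (j - 4)*(j - 1)*(j + 1)*(j - 2)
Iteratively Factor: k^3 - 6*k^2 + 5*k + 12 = (k - 4)*(k^2 - 2*k - 3) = (k - 4)*(k + 1)*(k - 3)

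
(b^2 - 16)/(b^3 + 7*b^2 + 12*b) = (b - 4)/(b*(b + 3))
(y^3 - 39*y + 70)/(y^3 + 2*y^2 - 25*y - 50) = (y^2 + 5*y - 14)/(y^2 + 7*y + 10)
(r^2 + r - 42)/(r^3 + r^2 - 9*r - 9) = (r^2 + r - 42)/(r^3 + r^2 - 9*r - 9)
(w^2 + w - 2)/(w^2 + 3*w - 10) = (w^2 + w - 2)/(w^2 + 3*w - 10)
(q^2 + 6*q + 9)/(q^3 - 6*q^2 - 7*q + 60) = (q + 3)/(q^2 - 9*q + 20)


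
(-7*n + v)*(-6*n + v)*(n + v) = 42*n^3 + 29*n^2*v - 12*n*v^2 + v^3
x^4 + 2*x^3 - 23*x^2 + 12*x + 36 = (x - 3)*(x - 2)*(x + 1)*(x + 6)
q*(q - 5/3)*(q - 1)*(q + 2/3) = q^4 - 2*q^3 - q^2/9 + 10*q/9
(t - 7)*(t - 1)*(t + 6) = t^3 - 2*t^2 - 41*t + 42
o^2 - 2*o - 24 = (o - 6)*(o + 4)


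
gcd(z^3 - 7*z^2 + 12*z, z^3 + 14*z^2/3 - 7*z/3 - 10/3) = 1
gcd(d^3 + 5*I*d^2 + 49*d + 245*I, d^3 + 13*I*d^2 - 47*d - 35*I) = d^2 + 12*I*d - 35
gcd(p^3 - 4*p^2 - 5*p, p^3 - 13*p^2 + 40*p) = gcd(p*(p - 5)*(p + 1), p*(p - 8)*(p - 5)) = p^2 - 5*p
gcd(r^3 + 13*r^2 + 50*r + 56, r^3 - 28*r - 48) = r^2 + 6*r + 8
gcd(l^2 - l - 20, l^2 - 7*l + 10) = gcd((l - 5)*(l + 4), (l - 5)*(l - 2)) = l - 5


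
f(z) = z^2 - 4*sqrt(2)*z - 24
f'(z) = 2*z - 4*sqrt(2)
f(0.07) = -24.39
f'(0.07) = -5.52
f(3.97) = -30.70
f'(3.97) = 2.28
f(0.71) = -27.51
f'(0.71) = -4.24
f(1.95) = -31.23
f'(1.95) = -1.76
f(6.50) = -18.52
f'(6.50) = 7.34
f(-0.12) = -23.31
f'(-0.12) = -5.90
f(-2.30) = -5.70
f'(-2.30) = -10.26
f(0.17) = -24.93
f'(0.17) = -5.32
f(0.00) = -24.00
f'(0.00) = -5.66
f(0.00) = -24.00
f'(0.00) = -5.66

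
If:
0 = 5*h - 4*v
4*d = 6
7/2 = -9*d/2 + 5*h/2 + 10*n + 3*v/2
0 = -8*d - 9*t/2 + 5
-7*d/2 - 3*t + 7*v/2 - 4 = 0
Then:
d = 3/2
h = 22/21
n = 17/30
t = -14/9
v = 55/42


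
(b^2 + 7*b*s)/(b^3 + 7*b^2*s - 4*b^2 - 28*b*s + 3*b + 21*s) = b/(b^2 - 4*b + 3)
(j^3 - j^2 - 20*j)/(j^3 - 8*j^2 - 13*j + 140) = j/(j - 7)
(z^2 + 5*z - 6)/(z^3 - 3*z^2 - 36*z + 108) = (z - 1)/(z^2 - 9*z + 18)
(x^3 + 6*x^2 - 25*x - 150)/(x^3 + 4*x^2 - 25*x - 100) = (x + 6)/(x + 4)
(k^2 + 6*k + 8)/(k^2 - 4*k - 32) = (k + 2)/(k - 8)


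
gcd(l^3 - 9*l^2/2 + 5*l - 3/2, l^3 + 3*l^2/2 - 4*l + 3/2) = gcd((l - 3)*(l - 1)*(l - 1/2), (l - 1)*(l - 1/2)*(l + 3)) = l^2 - 3*l/2 + 1/2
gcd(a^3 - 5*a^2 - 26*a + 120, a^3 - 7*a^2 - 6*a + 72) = a^2 - 10*a + 24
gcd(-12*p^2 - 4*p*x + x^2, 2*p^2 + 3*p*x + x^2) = 2*p + x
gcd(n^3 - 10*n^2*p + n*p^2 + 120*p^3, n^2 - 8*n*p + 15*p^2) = -n + 5*p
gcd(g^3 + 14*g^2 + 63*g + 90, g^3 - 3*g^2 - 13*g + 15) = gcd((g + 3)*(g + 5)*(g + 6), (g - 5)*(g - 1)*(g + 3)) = g + 3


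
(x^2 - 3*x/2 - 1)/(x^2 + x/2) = (x - 2)/x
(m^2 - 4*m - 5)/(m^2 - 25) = (m + 1)/(m + 5)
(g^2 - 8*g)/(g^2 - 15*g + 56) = g/(g - 7)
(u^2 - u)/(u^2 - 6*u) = (u - 1)/(u - 6)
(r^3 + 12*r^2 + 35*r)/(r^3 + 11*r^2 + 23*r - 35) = r/(r - 1)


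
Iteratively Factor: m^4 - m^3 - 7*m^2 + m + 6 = (m + 1)*(m^3 - 2*m^2 - 5*m + 6) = (m - 3)*(m + 1)*(m^2 + m - 2) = (m - 3)*(m - 1)*(m + 1)*(m + 2)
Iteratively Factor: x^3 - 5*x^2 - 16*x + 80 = (x - 4)*(x^2 - x - 20) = (x - 4)*(x + 4)*(x - 5)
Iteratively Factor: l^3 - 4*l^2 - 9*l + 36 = (l + 3)*(l^2 - 7*l + 12) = (l - 4)*(l + 3)*(l - 3)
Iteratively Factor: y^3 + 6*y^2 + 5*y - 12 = (y - 1)*(y^2 + 7*y + 12) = (y - 1)*(y + 3)*(y + 4)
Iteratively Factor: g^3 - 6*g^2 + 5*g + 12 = (g + 1)*(g^2 - 7*g + 12) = (g - 3)*(g + 1)*(g - 4)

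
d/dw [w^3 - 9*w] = 3*w^2 - 9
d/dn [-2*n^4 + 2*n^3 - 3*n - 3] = -8*n^3 + 6*n^2 - 3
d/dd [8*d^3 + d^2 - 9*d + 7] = 24*d^2 + 2*d - 9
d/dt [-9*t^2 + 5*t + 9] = 5 - 18*t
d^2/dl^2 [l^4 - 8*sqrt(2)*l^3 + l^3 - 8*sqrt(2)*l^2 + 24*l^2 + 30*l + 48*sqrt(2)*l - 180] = 12*l^2 - 48*sqrt(2)*l + 6*l - 16*sqrt(2) + 48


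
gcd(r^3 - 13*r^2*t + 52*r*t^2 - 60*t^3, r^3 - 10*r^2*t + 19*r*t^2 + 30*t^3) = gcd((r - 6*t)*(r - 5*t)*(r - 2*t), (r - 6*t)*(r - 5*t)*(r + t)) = r^2 - 11*r*t + 30*t^2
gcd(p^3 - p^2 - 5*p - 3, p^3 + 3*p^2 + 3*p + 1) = p^2 + 2*p + 1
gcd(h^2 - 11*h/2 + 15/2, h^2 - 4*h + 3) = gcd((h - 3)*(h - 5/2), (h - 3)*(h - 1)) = h - 3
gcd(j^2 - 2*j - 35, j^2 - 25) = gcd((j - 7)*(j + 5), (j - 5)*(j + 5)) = j + 5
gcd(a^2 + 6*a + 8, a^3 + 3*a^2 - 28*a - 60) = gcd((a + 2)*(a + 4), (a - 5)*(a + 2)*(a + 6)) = a + 2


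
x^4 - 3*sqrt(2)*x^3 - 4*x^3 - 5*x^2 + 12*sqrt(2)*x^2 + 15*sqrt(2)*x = x*(x - 5)*(x + 1)*(x - 3*sqrt(2))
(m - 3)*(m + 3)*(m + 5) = m^3 + 5*m^2 - 9*m - 45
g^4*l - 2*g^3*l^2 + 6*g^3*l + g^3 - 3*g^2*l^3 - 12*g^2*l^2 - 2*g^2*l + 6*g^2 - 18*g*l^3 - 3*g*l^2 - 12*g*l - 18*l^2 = (g + 6)*(g - 3*l)*(g + l)*(g*l + 1)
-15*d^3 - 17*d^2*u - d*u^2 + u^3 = (-5*d + u)*(d + u)*(3*d + u)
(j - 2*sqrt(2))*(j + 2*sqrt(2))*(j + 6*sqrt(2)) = j^3 + 6*sqrt(2)*j^2 - 8*j - 48*sqrt(2)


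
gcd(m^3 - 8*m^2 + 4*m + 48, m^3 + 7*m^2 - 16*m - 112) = m - 4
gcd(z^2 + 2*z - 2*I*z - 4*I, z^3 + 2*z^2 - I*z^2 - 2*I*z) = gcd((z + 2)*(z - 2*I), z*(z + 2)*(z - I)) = z + 2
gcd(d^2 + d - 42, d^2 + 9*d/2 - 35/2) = d + 7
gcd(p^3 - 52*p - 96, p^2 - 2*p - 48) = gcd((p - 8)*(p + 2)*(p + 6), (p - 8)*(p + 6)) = p^2 - 2*p - 48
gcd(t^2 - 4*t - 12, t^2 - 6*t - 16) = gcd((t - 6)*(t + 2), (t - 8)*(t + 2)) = t + 2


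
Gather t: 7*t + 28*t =35*t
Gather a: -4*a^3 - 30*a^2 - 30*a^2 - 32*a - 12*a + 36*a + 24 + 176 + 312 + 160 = -4*a^3 - 60*a^2 - 8*a + 672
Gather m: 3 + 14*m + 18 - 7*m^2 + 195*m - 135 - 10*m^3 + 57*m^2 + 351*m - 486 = -10*m^3 + 50*m^2 + 560*m - 600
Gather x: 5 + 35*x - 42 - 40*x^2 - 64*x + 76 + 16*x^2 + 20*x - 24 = -24*x^2 - 9*x + 15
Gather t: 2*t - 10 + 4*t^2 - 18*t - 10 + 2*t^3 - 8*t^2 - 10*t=2*t^3 - 4*t^2 - 26*t - 20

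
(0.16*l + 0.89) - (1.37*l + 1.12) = -1.21*l - 0.23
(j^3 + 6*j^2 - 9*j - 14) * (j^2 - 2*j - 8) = j^5 + 4*j^4 - 29*j^3 - 44*j^2 + 100*j + 112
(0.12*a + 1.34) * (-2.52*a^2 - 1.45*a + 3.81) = -0.3024*a^3 - 3.5508*a^2 - 1.4858*a + 5.1054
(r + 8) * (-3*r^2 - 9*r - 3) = -3*r^3 - 33*r^2 - 75*r - 24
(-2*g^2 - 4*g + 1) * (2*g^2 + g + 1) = -4*g^4 - 10*g^3 - 4*g^2 - 3*g + 1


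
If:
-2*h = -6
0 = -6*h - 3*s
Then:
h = 3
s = -6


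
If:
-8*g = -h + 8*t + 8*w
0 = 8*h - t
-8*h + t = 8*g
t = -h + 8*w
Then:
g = 0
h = 0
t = 0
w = 0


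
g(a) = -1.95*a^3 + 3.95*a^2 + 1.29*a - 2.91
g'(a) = -5.85*a^2 + 7.9*a + 1.29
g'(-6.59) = -304.83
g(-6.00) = 552.75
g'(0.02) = 1.45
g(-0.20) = -2.99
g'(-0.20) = -0.52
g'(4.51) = -82.07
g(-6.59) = 718.20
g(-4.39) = 232.53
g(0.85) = -0.16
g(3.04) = -17.27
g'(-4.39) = -146.13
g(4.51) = -95.63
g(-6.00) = 552.75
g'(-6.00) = -256.71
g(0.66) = -0.90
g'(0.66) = 3.96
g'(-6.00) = -256.71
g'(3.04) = -28.76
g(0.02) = -2.88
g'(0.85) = 3.78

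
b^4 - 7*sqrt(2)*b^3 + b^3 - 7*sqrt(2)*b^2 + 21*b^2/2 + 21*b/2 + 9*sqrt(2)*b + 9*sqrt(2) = (b + 1)*(b - 6*sqrt(2))*(b - 3*sqrt(2)/2)*(b + sqrt(2)/2)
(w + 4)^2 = w^2 + 8*w + 16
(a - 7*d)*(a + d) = a^2 - 6*a*d - 7*d^2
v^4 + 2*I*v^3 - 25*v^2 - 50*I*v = v*(v - 5)*(v + 5)*(v + 2*I)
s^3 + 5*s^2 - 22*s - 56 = (s - 4)*(s + 2)*(s + 7)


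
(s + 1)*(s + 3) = s^2 + 4*s + 3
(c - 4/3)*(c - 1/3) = c^2 - 5*c/3 + 4/9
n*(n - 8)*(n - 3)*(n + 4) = n^4 - 7*n^3 - 20*n^2 + 96*n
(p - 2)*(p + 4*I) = p^2 - 2*p + 4*I*p - 8*I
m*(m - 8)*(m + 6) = m^3 - 2*m^2 - 48*m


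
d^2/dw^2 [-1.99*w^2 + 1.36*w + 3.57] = -3.98000000000000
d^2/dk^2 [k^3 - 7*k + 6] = 6*k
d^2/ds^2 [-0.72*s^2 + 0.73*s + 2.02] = -1.44000000000000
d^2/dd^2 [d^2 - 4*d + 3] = 2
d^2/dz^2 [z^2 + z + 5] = 2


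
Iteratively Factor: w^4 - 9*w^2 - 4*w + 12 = (w + 2)*(w^3 - 2*w^2 - 5*w + 6) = (w + 2)^2*(w^2 - 4*w + 3) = (w - 1)*(w + 2)^2*(w - 3)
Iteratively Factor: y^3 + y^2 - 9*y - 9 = (y + 1)*(y^2 - 9) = (y - 3)*(y + 1)*(y + 3)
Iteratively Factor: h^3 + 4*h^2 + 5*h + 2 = (h + 1)*(h^2 + 3*h + 2) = (h + 1)*(h + 2)*(h + 1)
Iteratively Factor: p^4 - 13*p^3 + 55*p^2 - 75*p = (p - 5)*(p^3 - 8*p^2 + 15*p) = (p - 5)^2*(p^2 - 3*p) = p*(p - 5)^2*(p - 3)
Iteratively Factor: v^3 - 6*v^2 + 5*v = (v - 5)*(v^2 - v) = (v - 5)*(v - 1)*(v)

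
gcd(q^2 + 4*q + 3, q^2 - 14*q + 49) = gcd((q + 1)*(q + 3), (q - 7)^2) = 1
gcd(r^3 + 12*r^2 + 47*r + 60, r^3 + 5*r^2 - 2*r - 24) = r^2 + 7*r + 12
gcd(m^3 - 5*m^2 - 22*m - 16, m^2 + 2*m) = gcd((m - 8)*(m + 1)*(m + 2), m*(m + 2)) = m + 2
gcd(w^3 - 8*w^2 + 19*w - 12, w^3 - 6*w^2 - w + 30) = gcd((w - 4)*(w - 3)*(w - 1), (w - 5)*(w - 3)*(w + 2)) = w - 3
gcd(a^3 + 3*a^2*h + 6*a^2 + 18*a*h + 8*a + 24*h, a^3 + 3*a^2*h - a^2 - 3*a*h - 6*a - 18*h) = a^2 + 3*a*h + 2*a + 6*h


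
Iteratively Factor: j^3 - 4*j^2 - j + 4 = (j - 4)*(j^2 - 1) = (j - 4)*(j - 1)*(j + 1)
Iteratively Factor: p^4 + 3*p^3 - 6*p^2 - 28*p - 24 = (p + 2)*(p^3 + p^2 - 8*p - 12) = (p + 2)^2*(p^2 - p - 6) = (p - 3)*(p + 2)^2*(p + 2)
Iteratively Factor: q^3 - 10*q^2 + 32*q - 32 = (q - 4)*(q^2 - 6*q + 8) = (q - 4)^2*(q - 2)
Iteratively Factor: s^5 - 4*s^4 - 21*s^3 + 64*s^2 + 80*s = (s - 5)*(s^4 + s^3 - 16*s^2 - 16*s) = s*(s - 5)*(s^3 + s^2 - 16*s - 16) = s*(s - 5)*(s + 1)*(s^2 - 16) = s*(s - 5)*(s + 1)*(s + 4)*(s - 4)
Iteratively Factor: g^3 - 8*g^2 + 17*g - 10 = (g - 2)*(g^2 - 6*g + 5) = (g - 2)*(g - 1)*(g - 5)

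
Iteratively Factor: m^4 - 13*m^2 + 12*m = (m - 1)*(m^3 + m^2 - 12*m) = (m - 1)*(m + 4)*(m^2 - 3*m) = (m - 3)*(m - 1)*(m + 4)*(m)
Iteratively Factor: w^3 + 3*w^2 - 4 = (w - 1)*(w^2 + 4*w + 4) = (w - 1)*(w + 2)*(w + 2)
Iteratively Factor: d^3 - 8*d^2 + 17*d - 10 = (d - 5)*(d^2 - 3*d + 2) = (d - 5)*(d - 1)*(d - 2)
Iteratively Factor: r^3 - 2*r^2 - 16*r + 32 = (r - 4)*(r^2 + 2*r - 8) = (r - 4)*(r + 4)*(r - 2)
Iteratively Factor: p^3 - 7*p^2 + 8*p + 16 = (p - 4)*(p^2 - 3*p - 4) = (p - 4)*(p + 1)*(p - 4)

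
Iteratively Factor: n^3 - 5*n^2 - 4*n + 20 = (n - 5)*(n^2 - 4) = (n - 5)*(n + 2)*(n - 2)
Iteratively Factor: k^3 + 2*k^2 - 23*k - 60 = (k - 5)*(k^2 + 7*k + 12) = (k - 5)*(k + 3)*(k + 4)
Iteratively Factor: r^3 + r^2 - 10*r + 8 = (r - 1)*(r^2 + 2*r - 8) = (r - 2)*(r - 1)*(r + 4)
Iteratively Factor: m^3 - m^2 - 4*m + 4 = (m + 2)*(m^2 - 3*m + 2) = (m - 1)*(m + 2)*(m - 2)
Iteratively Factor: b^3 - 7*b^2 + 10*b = (b)*(b^2 - 7*b + 10) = b*(b - 5)*(b - 2)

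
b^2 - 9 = (b - 3)*(b + 3)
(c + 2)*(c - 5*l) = c^2 - 5*c*l + 2*c - 10*l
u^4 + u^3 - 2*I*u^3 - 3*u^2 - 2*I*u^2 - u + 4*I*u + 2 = (u - 1)*(u + 2)*(u - I)^2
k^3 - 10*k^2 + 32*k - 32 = (k - 4)^2*(k - 2)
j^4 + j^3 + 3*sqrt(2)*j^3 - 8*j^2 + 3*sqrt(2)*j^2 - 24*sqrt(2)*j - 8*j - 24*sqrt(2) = (j + 1)*(j - 2*sqrt(2))*(j + 2*sqrt(2))*(j + 3*sqrt(2))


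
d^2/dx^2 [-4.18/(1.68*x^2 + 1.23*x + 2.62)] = (23.595264*x^2 + 17.275104*x - 4.18*(3.36*x + 1.23)*(6.72*x + 2.46) + 36.797376)/(1.68*x^2 + 1.23*x + 2.62)^3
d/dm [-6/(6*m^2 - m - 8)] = 6*(12*m - 1)/(-6*m^2 + m + 8)^2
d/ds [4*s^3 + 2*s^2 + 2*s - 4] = 12*s^2 + 4*s + 2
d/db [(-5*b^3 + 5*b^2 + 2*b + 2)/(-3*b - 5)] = 2*(15*b^3 + 30*b^2 - 25*b - 2)/(9*b^2 + 30*b + 25)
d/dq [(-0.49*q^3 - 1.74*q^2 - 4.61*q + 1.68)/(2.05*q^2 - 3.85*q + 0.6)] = (-1.0045*q^4 + 3.773*q^3 + 15.2675*q^2 - 8.976*q + 3.702)/(4.2025*q^4 - 15.785*q^3 + 17.2825*q^2 - 4.62*q + 0.36)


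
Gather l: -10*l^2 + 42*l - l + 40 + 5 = -10*l^2 + 41*l + 45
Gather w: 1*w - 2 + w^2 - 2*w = w^2 - w - 2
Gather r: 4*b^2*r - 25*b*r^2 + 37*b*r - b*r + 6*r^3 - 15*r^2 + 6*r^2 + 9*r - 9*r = 6*r^3 + r^2*(-25*b - 9) + r*(4*b^2 + 36*b)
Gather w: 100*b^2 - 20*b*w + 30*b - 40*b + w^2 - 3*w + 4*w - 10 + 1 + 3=100*b^2 - 10*b + w^2 + w*(1 - 20*b) - 6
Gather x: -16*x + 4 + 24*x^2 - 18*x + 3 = 24*x^2 - 34*x + 7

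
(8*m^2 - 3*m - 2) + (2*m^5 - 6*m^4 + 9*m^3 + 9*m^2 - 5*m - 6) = 2*m^5 - 6*m^4 + 9*m^3 + 17*m^2 - 8*m - 8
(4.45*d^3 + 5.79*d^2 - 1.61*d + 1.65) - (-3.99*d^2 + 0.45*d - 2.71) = 4.45*d^3 + 9.78*d^2 - 2.06*d + 4.36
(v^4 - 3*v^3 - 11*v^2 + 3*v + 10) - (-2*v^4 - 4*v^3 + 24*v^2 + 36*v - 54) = 3*v^4 + v^3 - 35*v^2 - 33*v + 64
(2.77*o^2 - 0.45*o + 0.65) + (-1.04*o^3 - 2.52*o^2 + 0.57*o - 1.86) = -1.04*o^3 + 0.25*o^2 + 0.12*o - 1.21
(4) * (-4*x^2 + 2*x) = -16*x^2 + 8*x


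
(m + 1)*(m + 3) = m^2 + 4*m + 3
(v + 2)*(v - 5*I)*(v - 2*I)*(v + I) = v^4 + 2*v^3 - 6*I*v^3 - 3*v^2 - 12*I*v^2 - 6*v - 10*I*v - 20*I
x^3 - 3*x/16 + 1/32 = (x - 1/4)^2*(x + 1/2)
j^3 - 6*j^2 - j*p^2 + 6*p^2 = (j - 6)*(j - p)*(j + p)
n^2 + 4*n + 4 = (n + 2)^2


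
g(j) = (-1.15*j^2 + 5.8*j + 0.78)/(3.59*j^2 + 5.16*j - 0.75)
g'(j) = (5.8 - 2.3*j)/(3.59*j^2 + 5.16*j - 0.75) + (-7.18*j - 5.16)*(-1.15*j^2 + 5.8*j + 0.78)/(3.59*j^2 + 5.16*j - 0.75)^2 = (-26.756*j^2 - 3.8754*j - 8.3748)/(12.8881*j^4 + 37.0488*j^3 + 21.2406*j^2 - 7.74*j + 0.5625)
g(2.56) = 0.22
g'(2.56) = -0.15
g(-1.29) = 6.02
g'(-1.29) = -23.35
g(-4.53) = -0.99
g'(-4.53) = -0.22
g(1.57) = 0.44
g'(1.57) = -0.31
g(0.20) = 4.45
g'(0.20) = -56.42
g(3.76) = 0.09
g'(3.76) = -0.08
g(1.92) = 0.34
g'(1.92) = -0.23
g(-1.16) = 3.93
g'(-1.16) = -10.99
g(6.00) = -0.04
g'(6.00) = -0.04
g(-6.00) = -0.77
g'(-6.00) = -0.10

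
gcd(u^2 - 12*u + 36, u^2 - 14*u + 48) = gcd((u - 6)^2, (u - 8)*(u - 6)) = u - 6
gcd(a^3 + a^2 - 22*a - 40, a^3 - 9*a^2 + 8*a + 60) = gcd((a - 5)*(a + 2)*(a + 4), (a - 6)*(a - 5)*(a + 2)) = a^2 - 3*a - 10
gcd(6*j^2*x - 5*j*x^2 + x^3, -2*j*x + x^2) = -2*j*x + x^2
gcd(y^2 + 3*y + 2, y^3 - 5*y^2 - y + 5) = y + 1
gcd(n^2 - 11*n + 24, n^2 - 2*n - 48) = n - 8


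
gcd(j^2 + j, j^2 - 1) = j + 1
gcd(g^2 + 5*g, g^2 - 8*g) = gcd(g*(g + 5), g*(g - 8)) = g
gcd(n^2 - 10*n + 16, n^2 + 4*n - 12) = n - 2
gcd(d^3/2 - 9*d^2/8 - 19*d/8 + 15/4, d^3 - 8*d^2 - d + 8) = 1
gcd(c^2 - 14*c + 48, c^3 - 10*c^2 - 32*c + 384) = c - 8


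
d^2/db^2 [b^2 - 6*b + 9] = 2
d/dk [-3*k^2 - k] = -6*k - 1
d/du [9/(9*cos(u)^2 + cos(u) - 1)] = 9*(18*cos(u) + 1)*sin(u)/(9*cos(u)^2 + cos(u) - 1)^2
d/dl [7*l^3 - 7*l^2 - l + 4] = 21*l^2 - 14*l - 1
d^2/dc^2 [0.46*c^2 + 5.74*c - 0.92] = 0.920000000000000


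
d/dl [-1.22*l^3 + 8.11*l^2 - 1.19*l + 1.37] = -3.66*l^2 + 16.22*l - 1.19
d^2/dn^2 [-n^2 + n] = -2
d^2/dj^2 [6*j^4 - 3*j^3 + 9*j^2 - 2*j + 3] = 72*j^2 - 18*j + 18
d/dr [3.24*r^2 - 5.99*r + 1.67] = 6.48*r - 5.99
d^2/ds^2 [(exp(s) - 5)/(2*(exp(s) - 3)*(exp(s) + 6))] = (exp(4*s) - 23*exp(3*s) + 63*exp(2*s) - 351*exp(s) + 54)*exp(s)/(2*(exp(6*s) + 9*exp(5*s) - 27*exp(4*s) - 297*exp(3*s) + 486*exp(2*s) + 2916*exp(s) - 5832))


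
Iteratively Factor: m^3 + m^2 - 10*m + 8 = (m - 2)*(m^2 + 3*m - 4) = (m - 2)*(m - 1)*(m + 4)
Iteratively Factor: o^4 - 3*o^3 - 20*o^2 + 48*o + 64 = (o - 4)*(o^3 + o^2 - 16*o - 16) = (o - 4)*(o + 4)*(o^2 - 3*o - 4) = (o - 4)^2*(o + 4)*(o + 1)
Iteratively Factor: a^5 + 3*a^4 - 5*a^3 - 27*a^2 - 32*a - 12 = (a + 2)*(a^4 + a^3 - 7*a^2 - 13*a - 6) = (a + 2)^2*(a^3 - a^2 - 5*a - 3) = (a - 3)*(a + 2)^2*(a^2 + 2*a + 1) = (a - 3)*(a + 1)*(a + 2)^2*(a + 1)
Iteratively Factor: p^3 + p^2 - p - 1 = (p + 1)*(p^2 - 1) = (p + 1)^2*(p - 1)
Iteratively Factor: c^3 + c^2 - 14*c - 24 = (c - 4)*(c^2 + 5*c + 6) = (c - 4)*(c + 3)*(c + 2)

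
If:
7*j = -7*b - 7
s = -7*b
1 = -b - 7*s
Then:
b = 1/48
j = -49/48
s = -7/48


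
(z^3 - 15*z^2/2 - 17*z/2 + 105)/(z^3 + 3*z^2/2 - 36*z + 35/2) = (2*z^2 - 5*z - 42)/(2*z^2 + 13*z - 7)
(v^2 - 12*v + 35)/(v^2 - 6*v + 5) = (v - 7)/(v - 1)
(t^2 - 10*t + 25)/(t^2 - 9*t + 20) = (t - 5)/(t - 4)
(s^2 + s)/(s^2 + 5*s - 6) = s*(s + 1)/(s^2 + 5*s - 6)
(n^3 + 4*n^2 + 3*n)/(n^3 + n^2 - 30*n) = (n^2 + 4*n + 3)/(n^2 + n - 30)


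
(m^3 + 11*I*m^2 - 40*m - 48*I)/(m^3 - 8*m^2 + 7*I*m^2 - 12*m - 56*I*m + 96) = (m + 4*I)/(m - 8)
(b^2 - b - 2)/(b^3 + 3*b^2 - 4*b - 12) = (b + 1)/(b^2 + 5*b + 6)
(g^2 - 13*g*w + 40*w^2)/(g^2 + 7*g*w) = (g^2 - 13*g*w + 40*w^2)/(g*(g + 7*w))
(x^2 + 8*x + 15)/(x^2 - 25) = (x + 3)/(x - 5)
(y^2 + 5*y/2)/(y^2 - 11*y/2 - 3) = y*(2*y + 5)/(2*y^2 - 11*y - 6)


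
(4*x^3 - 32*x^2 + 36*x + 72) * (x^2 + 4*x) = 4*x^5 - 16*x^4 - 92*x^3 + 216*x^2 + 288*x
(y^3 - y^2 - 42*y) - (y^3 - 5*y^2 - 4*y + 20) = 4*y^2 - 38*y - 20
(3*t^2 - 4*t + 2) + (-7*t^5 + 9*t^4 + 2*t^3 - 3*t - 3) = -7*t^5 + 9*t^4 + 2*t^3 + 3*t^2 - 7*t - 1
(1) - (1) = 0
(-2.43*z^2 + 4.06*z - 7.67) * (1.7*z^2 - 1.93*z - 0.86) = -4.131*z^4 + 11.5919*z^3 - 18.785*z^2 + 11.3115*z + 6.5962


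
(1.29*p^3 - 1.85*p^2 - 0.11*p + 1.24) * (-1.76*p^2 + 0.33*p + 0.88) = -2.2704*p^5 + 3.6817*p^4 + 0.7183*p^3 - 3.8467*p^2 + 0.3124*p + 1.0912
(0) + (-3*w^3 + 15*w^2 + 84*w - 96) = -3*w^3 + 15*w^2 + 84*w - 96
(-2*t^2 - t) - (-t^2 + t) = -t^2 - 2*t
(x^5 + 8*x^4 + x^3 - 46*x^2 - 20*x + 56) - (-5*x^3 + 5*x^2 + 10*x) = x^5 + 8*x^4 + 6*x^3 - 51*x^2 - 30*x + 56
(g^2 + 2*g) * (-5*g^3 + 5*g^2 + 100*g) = -5*g^5 - 5*g^4 + 110*g^3 + 200*g^2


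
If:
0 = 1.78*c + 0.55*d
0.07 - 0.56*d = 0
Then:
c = -0.04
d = 0.12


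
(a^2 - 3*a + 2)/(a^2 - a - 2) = (a - 1)/(a + 1)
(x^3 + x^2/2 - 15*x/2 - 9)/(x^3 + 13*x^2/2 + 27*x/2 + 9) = (x - 3)/(x + 3)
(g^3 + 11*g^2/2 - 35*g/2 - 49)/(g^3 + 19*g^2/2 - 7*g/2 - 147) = (g + 2)/(g + 6)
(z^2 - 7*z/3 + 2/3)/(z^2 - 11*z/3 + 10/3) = (3*z - 1)/(3*z - 5)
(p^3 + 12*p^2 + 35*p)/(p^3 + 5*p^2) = (p + 7)/p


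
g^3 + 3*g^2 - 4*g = g*(g - 1)*(g + 4)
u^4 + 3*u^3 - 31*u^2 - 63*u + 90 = (u - 5)*(u - 1)*(u + 3)*(u + 6)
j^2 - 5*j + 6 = (j - 3)*(j - 2)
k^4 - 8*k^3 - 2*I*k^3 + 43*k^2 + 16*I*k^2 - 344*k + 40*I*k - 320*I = (k - 8)*(k - 8*I)*(k + I)*(k + 5*I)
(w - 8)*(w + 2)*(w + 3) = w^3 - 3*w^2 - 34*w - 48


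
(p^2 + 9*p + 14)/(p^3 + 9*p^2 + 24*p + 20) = (p + 7)/(p^2 + 7*p + 10)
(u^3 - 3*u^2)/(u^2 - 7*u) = u*(u - 3)/(u - 7)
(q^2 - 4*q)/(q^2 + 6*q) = (q - 4)/(q + 6)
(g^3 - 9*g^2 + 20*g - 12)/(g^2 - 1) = (g^2 - 8*g + 12)/(g + 1)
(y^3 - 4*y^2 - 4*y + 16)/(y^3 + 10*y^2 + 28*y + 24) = (y^2 - 6*y + 8)/(y^2 + 8*y + 12)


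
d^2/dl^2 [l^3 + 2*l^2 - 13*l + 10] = 6*l + 4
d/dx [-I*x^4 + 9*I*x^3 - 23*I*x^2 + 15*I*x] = I*(-4*x^3 + 27*x^2 - 46*x + 15)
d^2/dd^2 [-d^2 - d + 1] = -2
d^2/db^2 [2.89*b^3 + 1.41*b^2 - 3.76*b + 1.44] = 17.34*b + 2.82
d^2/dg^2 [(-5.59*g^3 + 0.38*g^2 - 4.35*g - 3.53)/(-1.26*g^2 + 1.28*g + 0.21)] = (1.4210854715202e-14*g^5 - 1.4210854715202e-14*g^4 + 33.861932*g^3 + 42.037632*g^2 - 25.77393*g + 11.063104)/(2.000376*g^6 - 6.096384*g^5 + 5.192964*g^4 - 0.0650240000000002*g^3 - 0.865494*g^2 - 0.169344*g - 0.009261)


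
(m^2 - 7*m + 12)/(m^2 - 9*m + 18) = (m - 4)/(m - 6)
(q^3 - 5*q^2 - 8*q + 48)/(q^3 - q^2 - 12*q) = (q - 4)/q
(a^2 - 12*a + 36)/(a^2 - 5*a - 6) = (a - 6)/(a + 1)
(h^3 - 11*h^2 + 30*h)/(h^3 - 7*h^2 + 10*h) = (h - 6)/(h - 2)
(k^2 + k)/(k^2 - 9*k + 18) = k*(k + 1)/(k^2 - 9*k + 18)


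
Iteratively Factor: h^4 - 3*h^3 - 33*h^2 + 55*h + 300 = (h + 3)*(h^3 - 6*h^2 - 15*h + 100) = (h - 5)*(h + 3)*(h^2 - h - 20) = (h - 5)^2*(h + 3)*(h + 4)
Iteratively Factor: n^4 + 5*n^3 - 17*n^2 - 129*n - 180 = (n + 4)*(n^3 + n^2 - 21*n - 45) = (n - 5)*(n + 4)*(n^2 + 6*n + 9) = (n - 5)*(n + 3)*(n + 4)*(n + 3)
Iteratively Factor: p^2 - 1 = (p - 1)*(p + 1)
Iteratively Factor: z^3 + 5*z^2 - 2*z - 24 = (z + 3)*(z^2 + 2*z - 8) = (z + 3)*(z + 4)*(z - 2)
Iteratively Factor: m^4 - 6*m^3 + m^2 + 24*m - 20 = (m - 5)*(m^3 - m^2 - 4*m + 4) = (m - 5)*(m - 1)*(m^2 - 4) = (m - 5)*(m - 1)*(m + 2)*(m - 2)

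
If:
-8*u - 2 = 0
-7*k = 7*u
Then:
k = 1/4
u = -1/4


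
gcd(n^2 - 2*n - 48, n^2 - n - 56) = n - 8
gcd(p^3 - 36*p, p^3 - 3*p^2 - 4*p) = p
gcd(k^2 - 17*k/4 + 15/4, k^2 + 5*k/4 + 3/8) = 1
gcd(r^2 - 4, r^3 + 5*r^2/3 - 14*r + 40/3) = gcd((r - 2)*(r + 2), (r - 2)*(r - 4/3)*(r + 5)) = r - 2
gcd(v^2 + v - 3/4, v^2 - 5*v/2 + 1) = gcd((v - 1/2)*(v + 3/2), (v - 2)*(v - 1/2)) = v - 1/2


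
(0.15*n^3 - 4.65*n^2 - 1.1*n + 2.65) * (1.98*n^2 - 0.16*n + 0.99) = 0.297*n^5 - 9.231*n^4 - 1.2855*n^3 + 0.8195*n^2 - 1.513*n + 2.6235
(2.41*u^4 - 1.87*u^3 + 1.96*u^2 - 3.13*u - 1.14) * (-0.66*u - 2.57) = -1.5906*u^5 - 4.9595*u^4 + 3.5123*u^3 - 2.9714*u^2 + 8.7965*u + 2.9298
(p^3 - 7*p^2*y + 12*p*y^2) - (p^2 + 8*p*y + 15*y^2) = p^3 - 7*p^2*y - p^2 + 12*p*y^2 - 8*p*y - 15*y^2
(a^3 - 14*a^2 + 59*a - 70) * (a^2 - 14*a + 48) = a^5 - 28*a^4 + 303*a^3 - 1568*a^2 + 3812*a - 3360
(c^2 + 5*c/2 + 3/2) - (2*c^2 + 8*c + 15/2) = -c^2 - 11*c/2 - 6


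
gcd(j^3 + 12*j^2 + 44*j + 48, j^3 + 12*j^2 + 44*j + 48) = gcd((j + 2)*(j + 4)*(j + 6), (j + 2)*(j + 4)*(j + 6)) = j^3 + 12*j^2 + 44*j + 48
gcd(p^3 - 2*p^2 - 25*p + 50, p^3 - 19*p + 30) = p^2 + 3*p - 10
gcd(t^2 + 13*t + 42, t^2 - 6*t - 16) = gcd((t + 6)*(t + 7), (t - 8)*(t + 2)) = 1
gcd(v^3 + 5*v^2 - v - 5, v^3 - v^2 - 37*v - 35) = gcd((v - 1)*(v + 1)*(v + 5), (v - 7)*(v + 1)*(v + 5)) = v^2 + 6*v + 5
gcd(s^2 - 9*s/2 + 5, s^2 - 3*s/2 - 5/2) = s - 5/2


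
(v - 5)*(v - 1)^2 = v^3 - 7*v^2 + 11*v - 5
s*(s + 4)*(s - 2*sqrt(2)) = s^3 - 2*sqrt(2)*s^2 + 4*s^2 - 8*sqrt(2)*s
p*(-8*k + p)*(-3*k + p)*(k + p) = 24*k^3*p + 13*k^2*p^2 - 10*k*p^3 + p^4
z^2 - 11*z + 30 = (z - 6)*(z - 5)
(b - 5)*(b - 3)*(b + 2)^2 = b^4 - 4*b^3 - 13*b^2 + 28*b + 60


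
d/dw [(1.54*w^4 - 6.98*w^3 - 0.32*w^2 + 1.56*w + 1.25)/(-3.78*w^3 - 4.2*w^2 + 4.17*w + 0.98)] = (-5.8212*w^6 - 12.936*w^5 + 47.3718*w^4 - 40.3828*w^3 - 1.1286*w^2 + 9.8728*w - 3.6837)/(14.2884*w^6 + 31.752*w^5 - 13.8852*w^4 - 42.4368*w^3 + 9.1569*w^2 + 8.1732*w + 0.9604)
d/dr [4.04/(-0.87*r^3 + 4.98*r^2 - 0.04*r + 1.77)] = (10.5444*r^2 - 40.2384*r + 0.1616)/(0.87*r^3 - 4.98*r^2 + 0.04*r - 1.77)^2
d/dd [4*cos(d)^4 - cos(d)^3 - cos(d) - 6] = (-16*cos(d)^3 + 3*cos(d)^2 + 1)*sin(d)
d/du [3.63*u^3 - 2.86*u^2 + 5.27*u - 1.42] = 10.89*u^2 - 5.72*u + 5.27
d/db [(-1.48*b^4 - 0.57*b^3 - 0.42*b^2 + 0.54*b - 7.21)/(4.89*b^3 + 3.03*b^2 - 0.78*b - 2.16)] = (-7.2372*b^6 - 8.9688*b^5 + 3.7899*b^4 + 8.3952*b^3 + 108.1557*b^2 + 45.507*b - 6.7902)/(23.9121*b^6 + 29.6334*b^5 + 1.5525*b^4 - 25.8516*b^3 - 12.4812*b^2 + 3.3696*b + 4.6656)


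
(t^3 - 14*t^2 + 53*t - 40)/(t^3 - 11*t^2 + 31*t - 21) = (t^2 - 13*t + 40)/(t^2 - 10*t + 21)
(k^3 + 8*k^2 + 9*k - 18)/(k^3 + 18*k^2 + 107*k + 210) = (k^2 + 2*k - 3)/(k^2 + 12*k + 35)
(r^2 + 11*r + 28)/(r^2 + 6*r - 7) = (r + 4)/(r - 1)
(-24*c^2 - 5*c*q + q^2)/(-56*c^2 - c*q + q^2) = (3*c + q)/(7*c + q)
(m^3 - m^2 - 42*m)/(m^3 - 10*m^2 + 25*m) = (m^2 - m - 42)/(m^2 - 10*m + 25)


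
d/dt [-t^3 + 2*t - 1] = 2 - 3*t^2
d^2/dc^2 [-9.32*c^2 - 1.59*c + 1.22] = -18.6400000000000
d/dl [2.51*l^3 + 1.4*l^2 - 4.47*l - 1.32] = 7.53*l^2 + 2.8*l - 4.47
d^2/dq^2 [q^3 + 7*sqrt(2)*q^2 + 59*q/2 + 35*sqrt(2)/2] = 6*q + 14*sqrt(2)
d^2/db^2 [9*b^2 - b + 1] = 18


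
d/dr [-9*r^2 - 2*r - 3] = -18*r - 2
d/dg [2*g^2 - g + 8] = 4*g - 1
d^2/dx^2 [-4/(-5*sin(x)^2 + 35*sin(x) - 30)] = 4*(-4*sin(x)^3 + 17*sin(x)^2 - 2*sin(x) - 86)/(5*(sin(x) - 6)^3*(sin(x) - 1)^2)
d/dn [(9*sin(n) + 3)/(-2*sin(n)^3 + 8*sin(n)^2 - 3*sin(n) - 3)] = 6*(6*sin(n)^3 - 9*sin(n)^2 - 8*sin(n) - 3)*cos(n)/((sin(n) - 1)^2*(2*sin(n)^2 - 6*sin(n) - 3)^2)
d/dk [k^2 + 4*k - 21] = 2*k + 4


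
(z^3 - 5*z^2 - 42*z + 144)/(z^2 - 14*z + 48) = (z^2 + 3*z - 18)/(z - 6)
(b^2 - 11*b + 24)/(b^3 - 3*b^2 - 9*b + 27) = (b - 8)/(b^2 - 9)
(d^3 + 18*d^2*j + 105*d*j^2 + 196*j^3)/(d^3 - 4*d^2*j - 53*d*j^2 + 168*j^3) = (d^2 + 11*d*j + 28*j^2)/(d^2 - 11*d*j + 24*j^2)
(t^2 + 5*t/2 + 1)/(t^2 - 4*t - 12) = (t + 1/2)/(t - 6)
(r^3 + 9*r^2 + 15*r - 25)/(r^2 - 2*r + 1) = (r^2 + 10*r + 25)/(r - 1)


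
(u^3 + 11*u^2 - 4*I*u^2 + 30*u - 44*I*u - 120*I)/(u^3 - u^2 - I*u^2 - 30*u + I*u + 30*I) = (u^2 + u*(6 - 4*I) - 24*I)/(u^2 + u*(-6 - I) + 6*I)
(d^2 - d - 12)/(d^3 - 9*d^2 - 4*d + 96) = 1/(d - 8)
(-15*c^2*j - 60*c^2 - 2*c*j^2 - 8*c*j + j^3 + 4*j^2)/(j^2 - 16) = (-15*c^2 - 2*c*j + j^2)/(j - 4)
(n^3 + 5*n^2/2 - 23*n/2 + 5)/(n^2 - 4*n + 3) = (2*n^3 + 5*n^2 - 23*n + 10)/(2*(n^2 - 4*n + 3))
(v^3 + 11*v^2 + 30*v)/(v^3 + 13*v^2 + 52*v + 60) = v/(v + 2)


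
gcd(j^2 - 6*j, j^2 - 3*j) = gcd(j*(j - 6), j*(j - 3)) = j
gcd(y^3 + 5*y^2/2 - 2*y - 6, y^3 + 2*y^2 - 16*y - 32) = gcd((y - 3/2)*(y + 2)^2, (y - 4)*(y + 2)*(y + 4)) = y + 2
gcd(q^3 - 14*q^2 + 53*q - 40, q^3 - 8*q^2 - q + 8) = q^2 - 9*q + 8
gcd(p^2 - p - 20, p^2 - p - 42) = 1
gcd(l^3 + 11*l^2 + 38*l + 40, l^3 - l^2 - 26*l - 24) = l + 4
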